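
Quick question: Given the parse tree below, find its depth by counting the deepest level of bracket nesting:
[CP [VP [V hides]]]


Count bracket nesting levels:
'[' at pos 0: depth = 1
'[' at pos 4: depth = 2
'[' at pos 8: depth = 3
Maximum depth reached: 3

3


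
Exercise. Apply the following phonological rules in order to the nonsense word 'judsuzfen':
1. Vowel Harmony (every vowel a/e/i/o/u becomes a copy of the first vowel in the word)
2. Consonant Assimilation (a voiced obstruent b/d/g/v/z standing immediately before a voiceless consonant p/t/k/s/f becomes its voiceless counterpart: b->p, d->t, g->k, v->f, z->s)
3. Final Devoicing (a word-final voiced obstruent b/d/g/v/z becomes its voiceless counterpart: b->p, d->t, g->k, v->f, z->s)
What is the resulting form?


Starting form: 'judsuzfen'
Rule 1: Vowel Harmony: all vowels become 'u' (matching first vowel). 'judsuzfen' -> 'judsuzfun'
Rule 2: Consonant Assimilation: voiced obstruent before voiceless consonant becomes voiceless ('ds' -> 'ts', 'zf' -> 'sf'). 'judsuzfun' -> 'jutsusfun'
Rule 3: Final Devoicing: final consonant 'n' is not one of the voiced obstruents b/d/g/v/z. No change.
Final form: 'jutsusfun'

jutsusfun


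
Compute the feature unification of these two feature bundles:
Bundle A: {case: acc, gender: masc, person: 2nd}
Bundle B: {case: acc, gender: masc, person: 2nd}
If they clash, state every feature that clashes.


Compare features:
case: A=acc vs B=acc -> unified: acc
gender: A=masc vs B=masc -> unified: masc
person: A=2nd vs B=2nd -> unified: 2nd
No clashes found.

Unified: {case: acc, gender: masc, person: 2nd}


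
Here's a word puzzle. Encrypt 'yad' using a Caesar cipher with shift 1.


Shift each letter by 1: y -> z, a -> b, d -> e. Result: 'zbe'.

zbe


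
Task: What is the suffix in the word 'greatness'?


The word 'greatness' = 'great' (root) + '-ness' (suffix). The suffix is '-ness'.

ness


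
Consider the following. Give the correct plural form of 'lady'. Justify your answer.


Apply rule: Change -y to -ies (consonant + y). 'lady' becomes 'ladies'.

ladies


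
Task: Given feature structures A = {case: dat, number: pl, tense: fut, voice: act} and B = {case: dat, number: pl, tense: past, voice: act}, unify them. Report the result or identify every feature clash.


Compare features:
case: A=dat vs B=dat -> unified: dat
number: A=pl vs B=pl -> unified: pl
tense: A=fut vs B=past -> CLASH
voice: A=act vs B=act -> unified: act
Clash detected on feature 'tense' (fut vs past); unification fails.

CLASH on 'tense' (fut vs past)


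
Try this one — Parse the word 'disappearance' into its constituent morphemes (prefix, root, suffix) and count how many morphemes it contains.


Step 1: Identify prefix: 'dis' (meaning: not/apart)
Step 2: Identify root: 'appear'
Step 3: Identify suffix(es): 'ance'
Decomposition: dis- (prefix: not/apart) + appear (root) + -ance (suffix: state/act)
Total morphemes: 3

3 morphemes (dis- (prefix: not/apart) + appear (root) + -ance (suffix: state/act))


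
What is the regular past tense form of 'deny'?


Apply rule: Change -y to -ied. 'deny' becomes 'denied'.

denied


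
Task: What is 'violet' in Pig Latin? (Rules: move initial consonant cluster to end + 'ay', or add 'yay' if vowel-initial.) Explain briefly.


'violet': move consonant cluster 'v' to end and add 'ay': 'ioletvay'.

ioletvay


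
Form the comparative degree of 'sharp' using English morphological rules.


Apply comparative formation (add -er): 'sharp' -> 'sharper'.

sharper


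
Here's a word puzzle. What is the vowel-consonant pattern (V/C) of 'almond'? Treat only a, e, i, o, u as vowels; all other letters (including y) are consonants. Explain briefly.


Letter mapping: a = V, l = C, m = C, o = V, n = C, d = C.

VCCVCC


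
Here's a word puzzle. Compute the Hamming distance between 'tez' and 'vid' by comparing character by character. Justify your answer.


Alignment:
Position 1: 't' vs 'v' = DIFFER
Position 2: 'e' vs 'i' = DIFFER
Position 3: 'z' vs 'd' = DIFFER
Total differences: 3

3


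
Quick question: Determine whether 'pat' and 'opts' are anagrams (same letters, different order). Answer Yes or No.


Sorted letters of 'pat': 'apt'
Sorted letters of 'opts': 'opst'
They do not match.

No


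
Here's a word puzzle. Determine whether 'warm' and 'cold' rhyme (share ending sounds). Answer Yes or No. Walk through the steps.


Rime (stressed vowel + following sounds) of 'warm': -arm = /ɔːrm/
Rime of 'cold': -old = /oʊld/
/ɔːrm/ and /oʊld/ are different ending sounds, so the words do not rhyme.

No


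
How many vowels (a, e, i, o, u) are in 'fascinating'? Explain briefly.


Vowels in 'fascinating': a, i, a, i = 4 vowels.

4


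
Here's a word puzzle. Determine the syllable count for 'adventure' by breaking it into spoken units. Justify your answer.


Break 'adventure' into syllables: ad-ven-ture -> ad | ven | ture = 3 syllables

3 syllables


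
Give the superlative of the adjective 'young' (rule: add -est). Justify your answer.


Apply superlative formation (add -est): 'young' -> 'youngest'.

youngest


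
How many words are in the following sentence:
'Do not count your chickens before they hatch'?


Split into words: Do | not | count | your | chickens | before | they | hatch = 8 words.

8


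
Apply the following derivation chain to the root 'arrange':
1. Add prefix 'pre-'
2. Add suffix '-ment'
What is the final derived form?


Step 1: Add prefix 'pre-' to 'arrange' = 'prearrange'
Step 2: Add suffix '-ment' to 'prearrange' = 'prearrangement'

prearrangement


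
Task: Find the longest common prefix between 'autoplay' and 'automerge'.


Compare from the start: 4 characters match: 'auto'. Mismatch at position 5: 'p' vs 'm'.

auto


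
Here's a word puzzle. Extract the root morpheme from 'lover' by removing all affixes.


Remove suffix '-er' from 'lover' to get root 'love'.

love


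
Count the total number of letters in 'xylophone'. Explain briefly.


Spell out 'xylophone' and number each letter: x(1), y(2), l(3), o(4), p(5), h(6), o(7), n(8), e(9). Total: 9 letters.

9


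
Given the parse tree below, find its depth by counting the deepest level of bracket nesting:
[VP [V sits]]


Count bracket nesting levels:
'[' at pos 0: depth = 1
'[' at pos 4: depth = 2
Maximum depth reached: 2

2


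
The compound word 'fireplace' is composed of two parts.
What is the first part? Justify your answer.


Split 'fireplace' into 'fire' + 'place'. The first part is 'fire'.

fire


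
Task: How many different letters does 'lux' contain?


Unique letters in 'lux': {l, u, x} = 3 distinct letters.

3


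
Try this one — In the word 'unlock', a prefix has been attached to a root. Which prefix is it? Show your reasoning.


The word 'unlock' = 'un' (prefix) + 'lock' (root). The prefix is 'un'.

un


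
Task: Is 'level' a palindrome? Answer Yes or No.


Forward: 'level'
Reversed: 'level'
They are identical.

Yes


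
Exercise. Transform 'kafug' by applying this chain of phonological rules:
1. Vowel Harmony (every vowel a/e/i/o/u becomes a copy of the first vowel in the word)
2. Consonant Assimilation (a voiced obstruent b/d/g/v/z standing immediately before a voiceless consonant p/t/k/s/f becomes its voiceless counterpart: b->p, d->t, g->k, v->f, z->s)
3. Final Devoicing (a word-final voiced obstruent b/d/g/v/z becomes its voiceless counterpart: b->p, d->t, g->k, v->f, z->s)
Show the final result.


Starting form: 'kafug'
Rule 1: Vowel Harmony: all vowels become 'a' (matching first vowel). 'kafug' -> 'kafag'
Rule 2: Consonant Assimilation: no voiced obstruent (b/d/g/v/z) stands immediately before a voiceless consonant (p/t/k/s/f). No change.
Rule 3: Final Devoicing: word-final voiced obstruent 'g' becomes voiceless 'k'. 'kafag' -> 'kafak'
Final form: 'kafak'

kafak


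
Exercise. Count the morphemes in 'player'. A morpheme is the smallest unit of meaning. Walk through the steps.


Decomposition: play (root) + -er (suffix) = 2 morpheme(s)

2 morphemes


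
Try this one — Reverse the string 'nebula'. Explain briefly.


Reverse 'nebula' character by character: 'aluben'.

aluben


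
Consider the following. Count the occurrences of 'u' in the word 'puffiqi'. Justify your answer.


Letter 'u' in 'puffiqi': found at position(s) 2 = 1 occurrence(s).

1


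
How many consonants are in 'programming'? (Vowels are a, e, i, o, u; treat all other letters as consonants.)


Consonants in 'programming': p, r, g, r, m, m, n, g = 8 consonants.

8


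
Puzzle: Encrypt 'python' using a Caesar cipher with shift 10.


Shift each letter by 10: p -> z, y -> i, t -> d, h -> r, o -> y, n -> x. Result: 'zidryx'.

zidryx


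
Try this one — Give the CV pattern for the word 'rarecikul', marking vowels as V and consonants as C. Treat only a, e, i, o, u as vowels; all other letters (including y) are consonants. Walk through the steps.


Letter mapping: r = C, a = V, r = C, e = V, c = C, i = V, k = C, u = V, l = C.

CVCVCVCVC


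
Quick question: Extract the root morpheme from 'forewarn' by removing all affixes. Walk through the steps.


Remove prefix 'fore' from 'forewarn' to get root 'warn'.

warn


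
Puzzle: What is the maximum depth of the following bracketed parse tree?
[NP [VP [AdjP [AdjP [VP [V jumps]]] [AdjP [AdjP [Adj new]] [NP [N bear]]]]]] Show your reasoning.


Count bracket nesting levels:
'[' at pos 0: depth = 1
'[' at pos 4: depth = 2
'[' at pos 8: depth = 3
'[' at pos 14: depth = 4
'[' at pos 20: depth = 5
'[' at pos 24: depth = 6
'[' at pos 36: depth = 4
'[' at pos 42: depth = 5
'[' at pos 48: depth = 6
'[' at pos 59: depth = 5
'[' at pos 63: depth = 6
Maximum depth reached: 6

6


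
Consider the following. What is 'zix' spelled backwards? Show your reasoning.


Reverse 'zix' character by character: 'xiz'.

xiz


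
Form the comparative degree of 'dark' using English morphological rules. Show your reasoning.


Apply comparative formation (add -er): 'dark' -> 'darker'.

darker


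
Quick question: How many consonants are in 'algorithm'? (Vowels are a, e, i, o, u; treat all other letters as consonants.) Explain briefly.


Consonants in 'algorithm': l, g, r, t, h, m = 6 consonants.

6


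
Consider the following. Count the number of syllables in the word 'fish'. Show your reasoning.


Break 'fish' into syllables: fish -> fish = 1 syllable

1 syllable


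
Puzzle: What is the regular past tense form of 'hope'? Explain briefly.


Apply rule: Add -d (word ends in -e). 'hope' becomes 'hoped'.

hoped


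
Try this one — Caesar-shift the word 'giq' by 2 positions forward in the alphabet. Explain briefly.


Shift each letter by 2: g -> i, i -> k, q -> s. Result: 'iks'.

iks


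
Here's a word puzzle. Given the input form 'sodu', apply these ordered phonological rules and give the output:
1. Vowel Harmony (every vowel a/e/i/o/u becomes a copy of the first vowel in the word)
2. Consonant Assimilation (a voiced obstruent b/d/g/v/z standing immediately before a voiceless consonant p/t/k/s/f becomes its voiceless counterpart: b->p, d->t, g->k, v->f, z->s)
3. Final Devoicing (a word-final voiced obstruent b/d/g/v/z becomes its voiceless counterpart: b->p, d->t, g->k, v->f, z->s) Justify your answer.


Starting form: 'sodu'
Rule 1: Vowel Harmony: all vowels become 'o' (matching first vowel). 'sodu' -> 'sodo'
Rule 2: Consonant Assimilation: no voiced obstruent (b/d/g/v/z) stands immediately before a voiceless consonant (p/t/k/s/f). No change.
Rule 3: Final Devoicing: the word ends in the vowel 'o', not a consonant. No change.
Final form: 'sodo'

sodo


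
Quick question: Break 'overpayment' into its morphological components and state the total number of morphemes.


Step 1: Identify prefix: 'over' (meaning: excessively)
Step 2: Identify root: 'pay'
Step 3: Identify suffix(es): 'ment'
Decomposition: over- (prefix: excessively) + pay (root) + -ment (suffix: action/result)
Total morphemes: 3

3 morphemes (over- (prefix: excessively) + pay (root) + -ment (suffix: action/result))


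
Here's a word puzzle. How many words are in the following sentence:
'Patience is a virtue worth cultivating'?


Split into words: Patience | is | a | virtue | worth | cultivating = 6 words.

6


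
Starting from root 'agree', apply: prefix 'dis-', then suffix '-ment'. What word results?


Step 1: Add prefix 'dis-' to 'agree' = 'disagree'
Step 2: Add suffix '-ment' to 'disagree' = 'disagreement'

disagreement


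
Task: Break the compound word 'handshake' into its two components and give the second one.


Split 'handshake' into 'hand' + 'shake'. The second part is 'shake'.

shake


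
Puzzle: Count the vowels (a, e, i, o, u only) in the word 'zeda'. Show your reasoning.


Vowels in 'zeda': e, a = 2 vowels.

2


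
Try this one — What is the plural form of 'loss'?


Apply rule: Add -es (sibilant/fricative ending). 'loss' becomes 'losses'.

losses


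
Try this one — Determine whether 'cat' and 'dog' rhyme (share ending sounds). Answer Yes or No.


Rime (stressed vowel + following sounds) of 'cat': -at = /æt/
Rime of 'dog': -og = /ɒg/
/æt/ and /ɒg/ are different ending sounds, so the words do not rhyme.

No


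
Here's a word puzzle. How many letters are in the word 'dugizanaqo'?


Spell out 'dugizanaqo' and number each letter: d(1), u(2), g(3), i(4), z(5), a(6), n(7), a(8), q(9), o(10). Total: 10 letters.

10


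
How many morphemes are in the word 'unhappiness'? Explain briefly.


Decomposition: un- (prefix) + happy (root) + -ness (suffix) = 3 morpheme(s)

3 morphemes


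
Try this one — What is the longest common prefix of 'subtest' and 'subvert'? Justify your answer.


Compare from the start: 3 characters match: 'sub'. Mismatch at position 4: 't' vs 'v'.

sub


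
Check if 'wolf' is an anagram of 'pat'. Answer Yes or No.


Sorted letters of 'wolf': 'flow'
Sorted letters of 'pat': 'apt'
They do not match.

No


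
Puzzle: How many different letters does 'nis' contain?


Unique letters in 'nis': {i, n, s} = 3 distinct letters.

3


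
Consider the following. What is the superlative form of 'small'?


Apply superlative formation (add -est): 'small' -> 'smallest'.

smallest


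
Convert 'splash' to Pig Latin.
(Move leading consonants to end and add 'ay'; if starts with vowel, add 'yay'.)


'splash': move consonant cluster 'spl' to end and add 'ay': 'ashsplay'.

ashsplay


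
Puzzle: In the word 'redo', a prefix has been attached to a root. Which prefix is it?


The word 'redo' = 're' (prefix) + 'do' (root). The prefix is 're'.

re


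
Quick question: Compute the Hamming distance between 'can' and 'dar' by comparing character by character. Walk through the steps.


Alignment:
Position 1: 'c' vs 'd' = DIFFER
Position 2: 'a' vs 'a' = match
Position 3: 'n' vs 'r' = DIFFER
Total differences: 2

2


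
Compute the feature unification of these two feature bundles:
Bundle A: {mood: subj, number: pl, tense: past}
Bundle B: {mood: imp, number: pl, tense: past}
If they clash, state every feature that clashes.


Compare features:
mood: A=subj vs B=imp -> CLASH
number: A=pl vs B=pl -> unified: pl
tense: A=past vs B=past -> unified: past
Clash detected on feature 'mood' (subj vs imp); unification fails.

CLASH on 'mood' (subj vs imp)


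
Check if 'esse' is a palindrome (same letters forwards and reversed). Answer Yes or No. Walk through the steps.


Forward: 'esse'
Reversed: 'esse'
They are identical.

Yes


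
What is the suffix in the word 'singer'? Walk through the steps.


The word 'singer' = 'sing' (root) + '-er' (suffix). The suffix is '-er'.

er


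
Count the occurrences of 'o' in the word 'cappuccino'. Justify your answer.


Letter 'o' in 'cappuccino': found at position(s) 10 = 1 occurrence(s).

1


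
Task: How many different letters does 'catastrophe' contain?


Unique letters in 'catastrophe': {a, c, e, h, o, p, r, s, t} = 9 distinct letters.

9


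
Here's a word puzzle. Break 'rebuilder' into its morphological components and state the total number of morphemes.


Step 1: Identify prefix: 're' (meaning: again)
Step 2: Identify root: 'build'
Step 3: Identify suffix(es): 'er'
Decomposition: re- (prefix: again) + build (root) + -er (suffix: one who)
Total morphemes: 3

3 morphemes (re- (prefix: again) + build (root) + -er (suffix: one who))


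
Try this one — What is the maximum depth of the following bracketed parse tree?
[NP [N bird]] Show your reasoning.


Count bracket nesting levels:
'[' at pos 0: depth = 1
'[' at pos 4: depth = 2
Maximum depth reached: 2

2


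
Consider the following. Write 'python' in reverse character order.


Reverse 'python' character by character: 'nohtyp'.

nohtyp


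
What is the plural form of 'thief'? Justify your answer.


Apply rule: Change -f to -ves. 'thief' becomes 'thieves'.

thieves


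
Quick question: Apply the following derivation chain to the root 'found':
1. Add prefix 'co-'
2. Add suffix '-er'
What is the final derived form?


Step 1: Add prefix 'co-' to 'found' = 'cofound'
Step 2: Add suffix '-er' to 'cofound' = 'cofounder'

cofounder


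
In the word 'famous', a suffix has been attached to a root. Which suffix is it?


The word 'famous' = 'fame' (root) + '-ous' (suffix). The suffix is '-ous'.

ous


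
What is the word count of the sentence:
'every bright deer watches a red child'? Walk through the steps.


Split into words: every | bright | deer | watches | a | red | child = 7 words.

7


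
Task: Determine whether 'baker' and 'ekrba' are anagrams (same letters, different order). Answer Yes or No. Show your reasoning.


Sorted letters of 'baker': 'abekr'
Sorted letters of 'ekrba': 'abekr'
They match.

Yes


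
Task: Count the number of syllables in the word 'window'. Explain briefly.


Break 'window' into syllables: win-dow -> win | dow = 2 syllables

2 syllables


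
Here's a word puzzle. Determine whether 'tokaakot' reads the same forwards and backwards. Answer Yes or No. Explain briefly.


Forward: 'tokaakot'
Reversed: 'tokaakot'
They are identical.

Yes


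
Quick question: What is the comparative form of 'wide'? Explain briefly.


Apply comparative formation (ends in e: add -r): 'wide' -> 'wider'.

wider


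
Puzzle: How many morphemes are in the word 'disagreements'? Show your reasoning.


Decomposition: dis- (prefix) + agree (root) + -ment (suffix) + -s (plural) = 4 morpheme(s)

4 morphemes


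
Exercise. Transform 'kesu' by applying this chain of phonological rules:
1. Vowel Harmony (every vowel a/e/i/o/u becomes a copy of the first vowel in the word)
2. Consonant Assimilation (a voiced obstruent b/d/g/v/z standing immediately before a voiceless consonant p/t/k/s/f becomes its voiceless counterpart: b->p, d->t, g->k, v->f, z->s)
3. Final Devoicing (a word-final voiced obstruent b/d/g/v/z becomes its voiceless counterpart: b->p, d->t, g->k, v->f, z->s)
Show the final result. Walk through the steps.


Starting form: 'kesu'
Rule 1: Vowel Harmony: all vowels become 'e' (matching first vowel). 'kesu' -> 'kese'
Rule 2: Consonant Assimilation: no voiced obstruent (b/d/g/v/z) stands immediately before a voiceless consonant (p/t/k/s/f). No change.
Rule 3: Final Devoicing: the word ends in the vowel 'e', not a consonant. No change.
Final form: 'kese'

kese


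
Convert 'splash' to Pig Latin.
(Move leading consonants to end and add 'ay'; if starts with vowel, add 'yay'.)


'splash': move consonant cluster 'spl' to end and add 'ay': 'ashsplay'.

ashsplay


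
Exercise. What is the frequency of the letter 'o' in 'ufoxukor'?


Letter 'o' in 'ufoxukor': found at position(s) 3, 7 = 2 occurrence(s).

2


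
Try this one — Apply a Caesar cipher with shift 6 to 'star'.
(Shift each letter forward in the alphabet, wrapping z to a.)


Shift each letter by 6: s -> y, t -> z, a -> g, r -> x. Result: 'yzgx'.

yzgx


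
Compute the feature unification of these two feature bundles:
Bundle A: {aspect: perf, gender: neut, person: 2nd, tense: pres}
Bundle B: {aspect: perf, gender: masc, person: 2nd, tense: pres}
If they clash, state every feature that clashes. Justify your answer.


Compare features:
aspect: A=perf vs B=perf -> unified: perf
gender: A=neut vs B=masc -> CLASH
person: A=2nd vs B=2nd -> unified: 2nd
tense: A=pres vs B=pres -> unified: pres
Clash detected on feature 'gender' (neut vs masc); unification fails.

CLASH on 'gender' (neut vs masc)


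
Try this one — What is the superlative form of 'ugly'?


Apply superlative formation (consonant + y: change y to i, add -est): 'ugly' -> 'ugliest'.

ugliest


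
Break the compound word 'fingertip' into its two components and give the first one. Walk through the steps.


Split 'fingertip' into 'finger' + 'tip'. The first part is 'finger'.

finger


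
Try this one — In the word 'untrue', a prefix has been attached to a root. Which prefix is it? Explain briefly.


The word 'untrue' = 'un' (prefix) + 'true' (root). The prefix is 'un'.

un


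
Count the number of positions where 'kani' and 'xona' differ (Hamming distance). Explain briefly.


Alignment:
Position 1: 'k' vs 'x' = DIFFER
Position 2: 'a' vs 'o' = DIFFER
Position 3: 'n' vs 'n' = match
Position 4: 'i' vs 'a' = DIFFER
Total differences: 3

3


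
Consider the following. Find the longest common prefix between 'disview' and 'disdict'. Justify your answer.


Compare from the start: 3 characters match: 'dis'. Mismatch at position 4: 'v' vs 'd'.

dis


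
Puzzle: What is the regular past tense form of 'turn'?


Apply rule: Add -ed. 'turn' becomes 'turned'.

turned


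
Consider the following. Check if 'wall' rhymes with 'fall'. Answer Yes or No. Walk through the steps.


Rime (stressed vowel + following sounds) of 'wall': -all = /ɔːl/
Rime of 'fall': -all = /ɔːl/
/ɔːl/ and /ɔːl/ are the same ending sound, so the words rhyme.

Yes


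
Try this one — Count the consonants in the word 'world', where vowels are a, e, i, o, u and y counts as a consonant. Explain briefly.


Consonants in 'world': w, r, l, d = 4 consonants.

4


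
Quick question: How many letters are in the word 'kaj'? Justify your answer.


Spell out 'kaj' and number each letter: k(1), a(2), j(3). Total: 3 letters.

3


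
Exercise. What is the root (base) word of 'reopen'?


Remove prefix 're' from 'reopen' to get root 'open'.

open


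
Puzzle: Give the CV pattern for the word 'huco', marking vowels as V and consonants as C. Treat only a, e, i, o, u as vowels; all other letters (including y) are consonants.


Letter mapping: h = C, u = V, c = C, o = V.

CVCV


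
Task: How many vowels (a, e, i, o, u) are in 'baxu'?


Vowels in 'baxu': a, u = 2 vowels.

2


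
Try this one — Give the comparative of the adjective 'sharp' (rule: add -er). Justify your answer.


Apply comparative formation (add -er): 'sharp' -> 'sharper'.

sharper


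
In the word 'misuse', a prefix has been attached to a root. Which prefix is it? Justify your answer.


The word 'misuse' = 'mis' (prefix) + 'use' (root). The prefix is 'mis'.

mis


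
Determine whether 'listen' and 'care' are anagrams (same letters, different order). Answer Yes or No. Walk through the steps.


Sorted letters of 'listen': 'eilnst'
Sorted letters of 'care': 'acer'
They do not match.

No


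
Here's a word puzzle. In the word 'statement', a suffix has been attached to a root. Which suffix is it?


The word 'statement' = 'state' (root) + '-ment' (suffix). The suffix is '-ment'.

ment


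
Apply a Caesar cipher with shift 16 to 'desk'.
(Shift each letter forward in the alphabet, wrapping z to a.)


Shift each letter by 16: d -> t, e -> u, s -> i, k -> a. Result: 'tuia'.

tuia


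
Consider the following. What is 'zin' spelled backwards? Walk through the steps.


Reverse 'zin' character by character: 'niz'.

niz


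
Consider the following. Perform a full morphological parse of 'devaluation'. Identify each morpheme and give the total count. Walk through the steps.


Step 1: Identify prefix: 'de' (meaning: reverse/remove)
Step 2: Identify root: 'value'
Step 3: Identify suffix(es): 'ation'
Decomposition: de- (prefix: reverse/remove) + value (root) + -ation (suffix: act of)
Total morphemes: 3

3 morphemes (de- (prefix: reverse/remove) + value (root) + -ation (suffix: act of))


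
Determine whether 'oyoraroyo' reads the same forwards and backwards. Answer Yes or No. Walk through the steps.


Forward: 'oyoraroyo'
Reversed: 'oyoraroyo'
They are identical.

Yes


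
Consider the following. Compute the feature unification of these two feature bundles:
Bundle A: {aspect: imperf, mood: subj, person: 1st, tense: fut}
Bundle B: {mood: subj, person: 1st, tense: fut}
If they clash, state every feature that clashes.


Compare features:
aspect: A=imperf vs B=_ -> unified: imperf
mood: A=subj vs B=subj -> unified: subj
person: A=1st vs B=1st -> unified: 1st
tense: A=fut vs B=fut -> unified: fut
No clashes found.

Unified: {aspect: imperf, mood: subj, person: 1st, tense: fut}


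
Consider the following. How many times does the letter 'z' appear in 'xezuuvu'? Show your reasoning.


Letter 'z' in 'xezuuvu': found at position(s) 3 = 1 occurrence(s).

1


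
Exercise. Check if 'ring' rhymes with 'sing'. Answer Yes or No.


Rime (stressed vowel + following sounds) of 'ring': -ing = /ɪŋ/
Rime of 'sing': -ing = /ɪŋ/
/ɪŋ/ and /ɪŋ/ are the same ending sound, so the words rhyme.

Yes


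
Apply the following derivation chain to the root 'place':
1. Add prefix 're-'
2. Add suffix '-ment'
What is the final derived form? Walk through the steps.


Step 1: Add prefix 're-' to 'place' = 'replace'
Step 2: Add suffix '-ment' to 'replace' = 'replacement'

replacement


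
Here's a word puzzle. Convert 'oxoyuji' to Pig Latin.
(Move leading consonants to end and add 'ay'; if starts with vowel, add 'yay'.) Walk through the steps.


'oxoyuji' starts with a vowel, so add 'yay': 'oxoyujiyay'.

oxoyujiyay


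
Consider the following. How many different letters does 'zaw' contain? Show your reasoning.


Unique letters in 'zaw': {a, w, z} = 3 distinct letters.

3


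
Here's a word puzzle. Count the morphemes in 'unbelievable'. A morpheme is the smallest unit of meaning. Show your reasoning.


Decomposition: un- (prefix) + believe (root) + -able (suffix) = 3 morpheme(s)

3 morphemes


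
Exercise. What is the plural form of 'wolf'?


Apply rule: Change -f to -ves. 'wolf' becomes 'wolves'.

wolves


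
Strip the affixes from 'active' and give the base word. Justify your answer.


Remove suffix '-ive' from 'active' to get root 'act'.

act


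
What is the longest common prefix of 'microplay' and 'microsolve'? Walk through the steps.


Compare from the start: 5 characters match: 'micro'. Mismatch at position 6: 'p' vs 's'.

micro


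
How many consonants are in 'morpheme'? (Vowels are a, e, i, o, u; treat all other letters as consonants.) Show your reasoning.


Consonants in 'morpheme': m, r, p, h, m = 5 consonants.

5


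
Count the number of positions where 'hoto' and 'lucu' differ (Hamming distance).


Alignment:
Position 1: 'h' vs 'l' = DIFFER
Position 2: 'o' vs 'u' = DIFFER
Position 3: 't' vs 'c' = DIFFER
Position 4: 'o' vs 'u' = DIFFER
Total differences: 4

4


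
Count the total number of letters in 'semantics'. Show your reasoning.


Spell out 'semantics' and number each letter: s(1), e(2), m(3), a(4), n(5), t(6), i(7), c(8), s(9). Total: 9 letters.

9


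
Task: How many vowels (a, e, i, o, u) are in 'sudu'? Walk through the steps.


Vowels in 'sudu': u, u = 2 vowels.

2


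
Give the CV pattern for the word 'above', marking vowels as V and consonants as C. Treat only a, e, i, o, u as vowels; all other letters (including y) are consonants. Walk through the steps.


Letter mapping: a = V, b = C, o = V, v = C, e = V.

VCVCV


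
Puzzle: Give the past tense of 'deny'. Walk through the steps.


Apply rule: Change -y to -ied. 'deny' becomes 'denied'.

denied


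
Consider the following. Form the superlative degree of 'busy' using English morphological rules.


Apply superlative formation (consonant + y: change y to i, add -est): 'busy' -> 'busiest'.

busiest


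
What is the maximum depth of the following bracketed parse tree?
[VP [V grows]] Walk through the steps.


Count bracket nesting levels:
'[' at pos 0: depth = 1
'[' at pos 4: depth = 2
Maximum depth reached: 2

2


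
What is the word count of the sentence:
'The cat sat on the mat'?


Split into words: The | cat | sat | on | the | mat = 6 words.

6


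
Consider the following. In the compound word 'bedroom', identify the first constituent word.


Split 'bedroom' into 'bed' + 'room'. The first part is 'bed'.

bed


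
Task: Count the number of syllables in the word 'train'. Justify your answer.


Break 'train' into syllables: train -> train = 1 syllable

1 syllable


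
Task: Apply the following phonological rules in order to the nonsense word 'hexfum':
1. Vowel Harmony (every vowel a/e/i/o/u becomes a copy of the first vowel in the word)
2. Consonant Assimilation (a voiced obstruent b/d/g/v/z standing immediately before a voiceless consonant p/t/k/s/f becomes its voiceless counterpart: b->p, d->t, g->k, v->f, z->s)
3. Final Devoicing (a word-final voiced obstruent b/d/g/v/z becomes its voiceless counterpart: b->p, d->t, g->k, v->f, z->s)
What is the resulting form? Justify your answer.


Starting form: 'hexfum'
Rule 1: Vowel Harmony: all vowels become 'e' (matching first vowel). 'hexfum' -> 'hexfem'
Rule 2: Consonant Assimilation: no voiced obstruent (b/d/g/v/z) stands immediately before a voiceless consonant (p/t/k/s/f). No change.
Rule 3: Final Devoicing: final consonant 'm' is not one of the voiced obstruents b/d/g/v/z. No change.
Final form: 'hexfem'

hexfem


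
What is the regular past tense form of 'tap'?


Apply rule: Double final consonant and add -ed. 'tap' becomes 'tapped'.

tapped


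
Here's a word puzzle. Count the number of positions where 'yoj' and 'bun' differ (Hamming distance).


Alignment:
Position 1: 'y' vs 'b' = DIFFER
Position 2: 'o' vs 'u' = DIFFER
Position 3: 'j' vs 'n' = DIFFER
Total differences: 3

3


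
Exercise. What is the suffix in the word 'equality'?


The word 'equality' = 'equal' (root) + '-ity' (suffix). The suffix is '-ity'.

ity


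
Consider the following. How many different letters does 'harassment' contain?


Unique letters in 'harassment': {a, e, h, m, n, r, s, t} = 8 distinct letters.

8


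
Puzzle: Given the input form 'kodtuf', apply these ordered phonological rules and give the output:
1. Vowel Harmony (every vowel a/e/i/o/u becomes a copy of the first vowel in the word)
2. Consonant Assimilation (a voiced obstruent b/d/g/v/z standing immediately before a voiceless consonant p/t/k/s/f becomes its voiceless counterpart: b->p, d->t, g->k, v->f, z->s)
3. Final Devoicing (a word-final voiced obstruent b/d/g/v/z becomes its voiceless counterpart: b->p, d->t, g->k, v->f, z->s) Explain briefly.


Starting form: 'kodtuf'
Rule 1: Vowel Harmony: all vowels become 'o' (matching first vowel). 'kodtuf' -> 'kodtof'
Rule 2: Consonant Assimilation: voiced obstruent before voiceless consonant becomes voiceless ('dt' -> 'tt'). 'kodtof' -> 'kottof'
Rule 3: Final Devoicing: final consonant 'f' is not one of the voiced obstruents b/d/g/v/z. No change.
Final form: 'kottof'

kottof


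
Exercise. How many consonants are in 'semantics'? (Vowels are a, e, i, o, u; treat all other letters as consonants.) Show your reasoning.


Consonants in 'semantics': s, m, n, t, c, s = 6 consonants.

6


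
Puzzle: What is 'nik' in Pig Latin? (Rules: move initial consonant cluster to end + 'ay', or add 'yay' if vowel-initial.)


'nik': move consonant cluster 'n' to end and add 'ay': 'iknay'.

iknay


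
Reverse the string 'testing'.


Reverse 'testing' character by character: 'gnitset'.

gnitset


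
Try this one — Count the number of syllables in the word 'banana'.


Break 'banana' into syllables: ba-na-na -> ba | na | na = 3 syllables

3 syllables


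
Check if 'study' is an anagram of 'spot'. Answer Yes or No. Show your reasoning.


Sorted letters of 'study': 'dstuy'
Sorted letters of 'spot': 'opst'
They do not match.

No


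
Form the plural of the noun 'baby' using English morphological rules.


Apply rule: Change -y to -ies (consonant + y). 'baby' becomes 'babies'.

babies


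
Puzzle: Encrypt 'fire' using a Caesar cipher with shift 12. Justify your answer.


Shift each letter by 12: f -> r, i -> u, r -> d, e -> q. Result: 'rudq'.

rudq


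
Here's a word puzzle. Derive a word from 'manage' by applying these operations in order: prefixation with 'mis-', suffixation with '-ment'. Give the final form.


Step 1: Add prefix 'mis-' to 'manage' = 'mismanage'
Step 2: Add suffix '-ment' to 'mismanage' = 'mismanagement'

mismanagement


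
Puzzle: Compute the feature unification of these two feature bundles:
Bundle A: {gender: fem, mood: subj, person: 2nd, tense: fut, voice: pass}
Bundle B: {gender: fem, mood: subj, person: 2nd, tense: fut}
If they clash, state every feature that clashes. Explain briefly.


Compare features:
gender: A=fem vs B=fem -> unified: fem
mood: A=subj vs B=subj -> unified: subj
person: A=2nd vs B=2nd -> unified: 2nd
tense: A=fut vs B=fut -> unified: fut
voice: A=pass vs B=_ -> unified: pass
No clashes found.

Unified: {gender: fem, mood: subj, person: 2nd, tense: fut, voice: pass}


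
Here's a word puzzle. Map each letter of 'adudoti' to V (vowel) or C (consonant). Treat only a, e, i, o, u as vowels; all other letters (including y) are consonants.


Letter mapping: a = V, d = C, u = V, d = C, o = V, t = C, i = V.

VCVCVCV


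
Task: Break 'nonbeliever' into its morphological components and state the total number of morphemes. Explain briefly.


Step 1: Identify prefix: 'non' (meaning: not)
Step 2: Identify root: 'believe'
Step 3: Identify suffix(es): 'er'
Decomposition: non- (prefix: not) + believe (root) + -er (suffix: one who)
Total morphemes: 3

3 morphemes (non- (prefix: not) + believe (root) + -er (suffix: one who))


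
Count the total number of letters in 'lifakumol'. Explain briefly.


Spell out 'lifakumol' and number each letter: l(1), i(2), f(3), a(4), k(5), u(6), m(7), o(8), l(9). Total: 9 letters.

9


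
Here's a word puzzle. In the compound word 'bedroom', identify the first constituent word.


Split 'bedroom' into 'bed' + 'room'. The first part is 'bed'.

bed


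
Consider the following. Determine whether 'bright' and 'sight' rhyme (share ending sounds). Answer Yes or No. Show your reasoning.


Rime (stressed vowel + following sounds) of 'bright': -ight = /aɪt/
Rime of 'sight': -ight = /aɪt/
/aɪt/ and /aɪt/ are the same ending sound, so the words rhyme.

Yes


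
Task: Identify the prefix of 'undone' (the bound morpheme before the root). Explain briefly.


The word 'undone' = 'un' (prefix) + 'done' (root). The prefix is 'un'.

un


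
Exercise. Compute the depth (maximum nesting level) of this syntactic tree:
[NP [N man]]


Count bracket nesting levels:
'[' at pos 0: depth = 1
'[' at pos 4: depth = 2
Maximum depth reached: 2

2


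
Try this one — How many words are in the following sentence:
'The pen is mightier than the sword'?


Split into words: The | pen | is | mightier | than | the | sword = 7 words.

7


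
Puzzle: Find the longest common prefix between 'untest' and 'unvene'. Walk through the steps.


Compare from the start: 2 characters match: 'un'. Mismatch at position 3: 't' vs 'v'.

un


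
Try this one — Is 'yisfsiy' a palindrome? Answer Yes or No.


Forward: 'yisfsiy'
Reversed: 'yisfsiy'
They are identical.

Yes


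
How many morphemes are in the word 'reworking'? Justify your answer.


Decomposition: re- (prefix) + work (root) + -ing (suffix) = 3 morpheme(s)

3 morphemes


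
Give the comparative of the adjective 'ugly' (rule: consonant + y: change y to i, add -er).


Apply comparative formation (consonant + y: change y to i, add -er): 'ugly' -> 'uglier'.

uglier


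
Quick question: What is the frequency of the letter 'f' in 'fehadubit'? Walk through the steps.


Letter 'f' in 'fehadubit': found at position(s) 1 = 1 occurrence(s).

1


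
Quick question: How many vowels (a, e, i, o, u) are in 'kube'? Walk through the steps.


Vowels in 'kube': u, e = 2 vowels.

2


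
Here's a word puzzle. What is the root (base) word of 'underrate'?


Remove prefix 'under' from 'underrate' to get root 'rate'.

rate


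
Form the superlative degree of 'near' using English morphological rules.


Apply superlative formation (add -est): 'near' -> 'nearest'.

nearest


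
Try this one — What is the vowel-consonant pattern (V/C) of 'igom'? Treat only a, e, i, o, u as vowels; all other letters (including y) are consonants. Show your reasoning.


Letter mapping: i = V, g = C, o = V, m = C.

VCVC


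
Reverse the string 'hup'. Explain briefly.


Reverse 'hup' character by character: 'puh'.

puh


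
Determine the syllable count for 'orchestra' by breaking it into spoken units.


Break 'orchestra' into syllables: or-ches-tra -> or | ches | tra = 3 syllables

3 syllables


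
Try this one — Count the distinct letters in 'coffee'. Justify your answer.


Unique letters in 'coffee': {c, e, f, o} = 4 distinct letters.

4


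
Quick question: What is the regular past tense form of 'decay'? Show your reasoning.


Apply rule: Add -ed. 'decay' becomes 'decayed'.

decayed


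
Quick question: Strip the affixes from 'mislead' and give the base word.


Remove prefix 'mis' from 'mislead' to get root 'lead'.

lead


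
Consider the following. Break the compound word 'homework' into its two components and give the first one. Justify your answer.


Split 'homework' into 'home' + 'work'. The first part is 'home'.

home


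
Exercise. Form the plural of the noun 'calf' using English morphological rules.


Apply rule: Change -f to -ves. 'calf' becomes 'calves'.

calves


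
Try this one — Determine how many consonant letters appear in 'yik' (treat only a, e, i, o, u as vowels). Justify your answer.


Consonants in 'yik': y, k = 2 consonants.

2


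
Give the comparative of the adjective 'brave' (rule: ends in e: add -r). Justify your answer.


Apply comparative formation (ends in e: add -r): 'brave' -> 'braver'.

braver


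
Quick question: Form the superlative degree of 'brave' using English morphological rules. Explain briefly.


Apply superlative formation (ends in e: add -st): 'brave' -> 'bravest'.

bravest


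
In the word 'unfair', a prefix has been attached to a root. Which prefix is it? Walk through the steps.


The word 'unfair' = 'un' (prefix) + 'fair' (root). The prefix is 'un'.

un


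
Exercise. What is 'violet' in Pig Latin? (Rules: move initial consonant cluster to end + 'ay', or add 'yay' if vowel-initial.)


'violet': move consonant cluster 'v' to end and add 'ay': 'ioletvay'.

ioletvay


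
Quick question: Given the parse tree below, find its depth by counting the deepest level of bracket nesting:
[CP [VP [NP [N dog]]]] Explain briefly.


Count bracket nesting levels:
'[' at pos 0: depth = 1
'[' at pos 4: depth = 2
'[' at pos 8: depth = 3
'[' at pos 12: depth = 4
Maximum depth reached: 4

4
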